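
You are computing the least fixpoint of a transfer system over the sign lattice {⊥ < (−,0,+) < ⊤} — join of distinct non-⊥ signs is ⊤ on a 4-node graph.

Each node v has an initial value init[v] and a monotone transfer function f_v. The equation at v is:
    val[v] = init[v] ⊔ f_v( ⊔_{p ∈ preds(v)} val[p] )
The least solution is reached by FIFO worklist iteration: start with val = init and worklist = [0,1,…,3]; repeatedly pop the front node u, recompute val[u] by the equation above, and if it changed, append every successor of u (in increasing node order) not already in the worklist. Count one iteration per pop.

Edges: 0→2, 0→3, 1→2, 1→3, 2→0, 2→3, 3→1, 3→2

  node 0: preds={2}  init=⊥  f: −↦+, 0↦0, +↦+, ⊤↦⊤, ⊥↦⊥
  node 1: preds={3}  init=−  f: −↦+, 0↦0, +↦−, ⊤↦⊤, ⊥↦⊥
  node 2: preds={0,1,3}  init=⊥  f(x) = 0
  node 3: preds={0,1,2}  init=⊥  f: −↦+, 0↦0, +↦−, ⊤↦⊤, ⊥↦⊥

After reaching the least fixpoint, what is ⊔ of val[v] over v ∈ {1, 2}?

Trace (8 dequeues):
  [1] u=0 | in ⊥ | out ⊥ | ==
  [2] u=1 | in ⊥ | out − | ==
  [3] u=2 | in − | out 0 | prev ⊥ | push {0}
  [4] u=3 | in ⊤ | out ⊤ | prev ⊥ | push {1,2}
  [5] u=0 | in 0 | out 0 | prev ⊥ | push {3}
  [6] u=1 | in ⊤ | out ⊤ | prev − | push {}
  [7] u=2 | in ⊤ | out 0 | ==
  [8] u=3 | in ⊤ | out ⊤ | ==

Converged values:
  [0] 0
  [1] ⊤
  [2] 0
  [3] ⊤

⊤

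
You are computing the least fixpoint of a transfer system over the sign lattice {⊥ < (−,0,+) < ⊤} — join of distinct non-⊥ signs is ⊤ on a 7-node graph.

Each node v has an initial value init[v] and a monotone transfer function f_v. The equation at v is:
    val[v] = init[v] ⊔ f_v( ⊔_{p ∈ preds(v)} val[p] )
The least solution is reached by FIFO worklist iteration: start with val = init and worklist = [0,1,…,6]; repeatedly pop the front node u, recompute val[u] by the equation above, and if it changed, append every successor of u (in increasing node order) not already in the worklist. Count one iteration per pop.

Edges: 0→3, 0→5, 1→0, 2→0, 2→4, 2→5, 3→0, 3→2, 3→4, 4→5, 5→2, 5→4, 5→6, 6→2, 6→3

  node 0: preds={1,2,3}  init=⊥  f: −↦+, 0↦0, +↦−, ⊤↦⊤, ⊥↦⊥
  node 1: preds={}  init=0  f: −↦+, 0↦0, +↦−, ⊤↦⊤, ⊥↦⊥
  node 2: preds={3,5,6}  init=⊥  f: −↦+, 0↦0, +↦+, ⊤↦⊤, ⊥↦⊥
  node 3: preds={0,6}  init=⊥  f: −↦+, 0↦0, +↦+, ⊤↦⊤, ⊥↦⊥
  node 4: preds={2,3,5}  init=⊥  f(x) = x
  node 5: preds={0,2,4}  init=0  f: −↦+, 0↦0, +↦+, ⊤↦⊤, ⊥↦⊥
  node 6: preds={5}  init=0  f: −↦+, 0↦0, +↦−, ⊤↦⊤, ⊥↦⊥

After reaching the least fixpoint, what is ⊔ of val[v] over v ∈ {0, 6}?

0

Iteration log — 9 steps:
  step 1. node 0  ⊔preds=0  new=0  old=⊥  +wl: 
  step 2. node 1  ⊔preds=⊥  new=0  stable
  step 3. node 2  ⊔preds=0  new=0  old=⊥  +wl: 0
  step 4. node 3  ⊔preds=0  new=0  old=⊥  +wl: 2
  step 5. node 4  ⊔preds=0  new=0  old=⊥  +wl: 
  step 6. node 5  ⊔preds=0  new=0  stable
  step 7. node 6  ⊔preds=0  new=0  stable
  step 8. node 0  ⊔preds=0  new=0  stable
  step 9. node 2  ⊔preds=0  new=0  stable

Least fixpoint reached:
  node 0: 0
  node 1: 0
  node 2: 0
  node 3: 0
  node 4: 0
  node 5: 0
  node 6: 0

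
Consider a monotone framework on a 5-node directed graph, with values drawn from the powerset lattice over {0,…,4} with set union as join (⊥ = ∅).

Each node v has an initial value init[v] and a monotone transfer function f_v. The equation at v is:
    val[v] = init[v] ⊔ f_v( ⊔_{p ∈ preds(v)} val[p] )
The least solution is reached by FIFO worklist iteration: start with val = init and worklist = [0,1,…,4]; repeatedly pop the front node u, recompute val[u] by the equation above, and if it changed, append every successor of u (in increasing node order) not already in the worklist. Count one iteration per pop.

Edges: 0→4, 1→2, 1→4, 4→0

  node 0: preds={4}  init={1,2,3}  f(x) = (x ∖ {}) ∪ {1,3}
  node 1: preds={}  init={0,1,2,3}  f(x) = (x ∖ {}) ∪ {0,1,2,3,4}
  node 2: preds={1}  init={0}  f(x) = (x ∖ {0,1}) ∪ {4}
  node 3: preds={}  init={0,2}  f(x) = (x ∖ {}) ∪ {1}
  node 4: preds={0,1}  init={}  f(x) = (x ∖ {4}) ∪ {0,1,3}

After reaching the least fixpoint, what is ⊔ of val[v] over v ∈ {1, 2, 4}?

Iteration log — 7 steps:
  step 1. node 0  ⊔preds={}  new={1,2,3}  stable
  step 2. node 1  ⊔preds={}  new={0,1,2,3,4}  old={0,1,2,3}  +wl: 
  step 3. node 2  ⊔preds={0,1,2,3,4}  new={0,2,3,4}  old={0}  +wl: 
  step 4. node 3  ⊔preds={}  new={0,1,2}  old={0,2}  +wl: 
  step 5. node 4  ⊔preds={0,1,2,3,4}  new={0,1,2,3}  old={}  +wl: 0
  step 6. node 0  ⊔preds={0,1,2,3}  new={0,1,2,3}  old={1,2,3}  +wl: 4
  step 7. node 4  ⊔preds={0,1,2,3,4}  new={0,1,2,3}  stable

Least fixpoint reached:
  node 0: {0,1,2,3}
  node 1: {0,1,2,3,4}
  node 2: {0,2,3,4}
  node 3: {0,1,2}
  node 4: {0,1,2,3}

{0,1,2,3,4}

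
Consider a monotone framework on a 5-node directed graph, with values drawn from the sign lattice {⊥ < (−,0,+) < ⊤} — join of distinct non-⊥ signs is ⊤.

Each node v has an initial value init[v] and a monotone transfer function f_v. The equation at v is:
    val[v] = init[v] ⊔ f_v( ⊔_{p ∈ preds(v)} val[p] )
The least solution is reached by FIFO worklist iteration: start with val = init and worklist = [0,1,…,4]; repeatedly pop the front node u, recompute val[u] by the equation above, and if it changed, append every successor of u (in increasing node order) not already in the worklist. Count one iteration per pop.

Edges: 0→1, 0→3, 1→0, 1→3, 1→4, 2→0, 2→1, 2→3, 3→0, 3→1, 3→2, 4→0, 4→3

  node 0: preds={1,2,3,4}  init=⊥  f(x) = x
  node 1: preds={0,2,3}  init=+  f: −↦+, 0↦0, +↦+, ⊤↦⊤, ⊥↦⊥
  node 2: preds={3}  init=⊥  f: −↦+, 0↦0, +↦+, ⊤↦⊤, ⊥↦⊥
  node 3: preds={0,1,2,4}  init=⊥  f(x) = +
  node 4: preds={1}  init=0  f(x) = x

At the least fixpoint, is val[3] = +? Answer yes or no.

Trace (11 dequeues):
  [1] u=0 | in ⊤ | out ⊤ | prev ⊥ | push {}
  [2] u=1 | in ⊤ | out ⊤ | prev + | push {0}
  [3] u=2 | in ⊥ | out ⊥ | ==
  [4] u=3 | in ⊤ | out + | prev ⊥ | push {1,2}
  [5] u=4 | in ⊤ | out ⊤ | prev 0 | push {3}
  [6] u=0 | in ⊤ | out ⊤ | ==
  [7] u=1 | in ⊤ | out ⊤ | ==
  [8] u=2 | in + | out + | prev ⊥ | push {0,1}
  [9] u=3 | in ⊤ | out + | ==
  [10] u=0 | in ⊤ | out ⊤ | ==
  [11] u=1 | in ⊤ | out ⊤ | ==

Converged values:
  [0] ⊤
  [1] ⊤
  [2] +
  [3] +
  [4] ⊤

yes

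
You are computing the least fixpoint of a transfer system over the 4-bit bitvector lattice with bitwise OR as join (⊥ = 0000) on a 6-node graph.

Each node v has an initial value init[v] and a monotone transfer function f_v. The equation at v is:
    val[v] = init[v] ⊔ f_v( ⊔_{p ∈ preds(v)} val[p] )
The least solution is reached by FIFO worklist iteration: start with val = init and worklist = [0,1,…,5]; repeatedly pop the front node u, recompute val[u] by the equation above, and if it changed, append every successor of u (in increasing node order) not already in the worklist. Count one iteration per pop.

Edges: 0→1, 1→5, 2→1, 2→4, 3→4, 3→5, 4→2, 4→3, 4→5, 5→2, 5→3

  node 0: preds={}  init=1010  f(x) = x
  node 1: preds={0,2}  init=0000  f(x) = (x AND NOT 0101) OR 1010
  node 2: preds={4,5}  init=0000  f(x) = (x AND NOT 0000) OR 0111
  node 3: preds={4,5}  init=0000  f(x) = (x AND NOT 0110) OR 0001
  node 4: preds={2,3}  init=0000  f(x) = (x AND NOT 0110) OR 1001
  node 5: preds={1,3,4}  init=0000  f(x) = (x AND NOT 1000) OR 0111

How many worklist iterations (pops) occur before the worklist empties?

12

Iteration log — 12 steps:
  step 1. node 0  ⊔preds=0000  new=1010  stable
  step 2. node 1  ⊔preds=1010  new=1010  old=0000  +wl: 
  step 3. node 2  ⊔preds=0000  new=0111  old=0000  +wl: 1
  step 4. node 3  ⊔preds=0000  new=0001  old=0000  +wl: 
  step 5. node 4  ⊔preds=0111  new=1001  old=0000  +wl: 2,3
  step 6. node 5  ⊔preds=1011  new=0111  old=0000  +wl: 
  step 7. node 1  ⊔preds=1111  new=1010  stable
  step 8. node 2  ⊔preds=1111  new=1111  old=0111  +wl: 1,4
  step 9. node 3  ⊔preds=1111  new=1001  old=0001  +wl: 5
  step 10. node 1  ⊔preds=1111  new=1010  stable
  step 11. node 4  ⊔preds=1111  new=1001  stable
  step 12. node 5  ⊔preds=1011  new=0111  stable

Least fixpoint reached:
  node 0: 1010
  node 1: 1010
  node 2: 1111
  node 3: 1001
  node 4: 1001
  node 5: 0111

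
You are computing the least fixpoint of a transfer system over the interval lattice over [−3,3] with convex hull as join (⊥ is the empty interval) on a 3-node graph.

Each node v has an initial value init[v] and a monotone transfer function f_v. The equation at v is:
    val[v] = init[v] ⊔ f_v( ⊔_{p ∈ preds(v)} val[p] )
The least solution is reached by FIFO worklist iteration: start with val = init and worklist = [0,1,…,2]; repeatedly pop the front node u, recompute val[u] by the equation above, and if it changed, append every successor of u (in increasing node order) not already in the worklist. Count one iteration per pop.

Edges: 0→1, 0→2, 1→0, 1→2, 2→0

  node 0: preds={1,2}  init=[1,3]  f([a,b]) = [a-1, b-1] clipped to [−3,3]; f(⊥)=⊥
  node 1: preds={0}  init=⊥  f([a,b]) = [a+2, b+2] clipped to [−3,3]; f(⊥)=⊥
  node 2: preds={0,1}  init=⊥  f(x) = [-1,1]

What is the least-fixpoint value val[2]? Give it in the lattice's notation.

[-1,1]

Trace (7 dequeues):
  [1] u=0 | in ⊥ | out [1,3] | ==
  [2] u=1 | in [1,3] | out [3,3] | prev ⊥ | push {0}
  [3] u=2 | in [1,3] | out [-1,1] | prev ⊥ | push {}
  [4] u=0 | in [-1,3] | out [-2,3] | prev [1,3] | push {1,2}
  [5] u=1 | in [-2,3] | out [0,3] | prev [3,3] | push {0}
  [6] u=2 | in [-2,3] | out [-1,1] | ==
  [7] u=0 | in [-1,3] | out [-2,3] | ==

Converged values:
  [0] [-2,3]
  [1] [0,3]
  [2] [-1,1]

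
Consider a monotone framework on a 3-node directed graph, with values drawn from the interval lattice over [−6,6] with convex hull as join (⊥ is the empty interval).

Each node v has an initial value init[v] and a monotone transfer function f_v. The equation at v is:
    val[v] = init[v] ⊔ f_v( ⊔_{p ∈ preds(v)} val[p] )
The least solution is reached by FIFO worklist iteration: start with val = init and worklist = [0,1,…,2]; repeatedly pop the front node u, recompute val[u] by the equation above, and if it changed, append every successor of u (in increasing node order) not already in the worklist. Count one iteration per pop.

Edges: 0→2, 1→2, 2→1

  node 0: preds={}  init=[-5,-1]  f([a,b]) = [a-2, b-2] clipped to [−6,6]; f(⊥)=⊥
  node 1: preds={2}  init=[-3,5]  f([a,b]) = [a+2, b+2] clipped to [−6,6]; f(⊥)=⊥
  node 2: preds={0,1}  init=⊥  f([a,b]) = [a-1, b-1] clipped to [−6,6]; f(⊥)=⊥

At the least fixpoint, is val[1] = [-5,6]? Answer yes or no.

no

Iteration log — 6 steps:
  step 1. node 0  ⊔preds=⊥  new=[-5,-1]  stable
  step 2. node 1  ⊔preds=⊥  new=[-3,5]  stable
  step 3. node 2  ⊔preds=[-5,5]  new=[-6,4]  old=⊥  +wl: 1
  step 4. node 1  ⊔preds=[-6,4]  new=[-4,6]  old=[-3,5]  +wl: 2
  step 5. node 2  ⊔preds=[-5,6]  new=[-6,5]  old=[-6,4]  +wl: 1
  step 6. node 1  ⊔preds=[-6,5]  new=[-4,6]  stable

Least fixpoint reached:
  node 0: [-5,-1]
  node 1: [-4,6]
  node 2: [-6,5]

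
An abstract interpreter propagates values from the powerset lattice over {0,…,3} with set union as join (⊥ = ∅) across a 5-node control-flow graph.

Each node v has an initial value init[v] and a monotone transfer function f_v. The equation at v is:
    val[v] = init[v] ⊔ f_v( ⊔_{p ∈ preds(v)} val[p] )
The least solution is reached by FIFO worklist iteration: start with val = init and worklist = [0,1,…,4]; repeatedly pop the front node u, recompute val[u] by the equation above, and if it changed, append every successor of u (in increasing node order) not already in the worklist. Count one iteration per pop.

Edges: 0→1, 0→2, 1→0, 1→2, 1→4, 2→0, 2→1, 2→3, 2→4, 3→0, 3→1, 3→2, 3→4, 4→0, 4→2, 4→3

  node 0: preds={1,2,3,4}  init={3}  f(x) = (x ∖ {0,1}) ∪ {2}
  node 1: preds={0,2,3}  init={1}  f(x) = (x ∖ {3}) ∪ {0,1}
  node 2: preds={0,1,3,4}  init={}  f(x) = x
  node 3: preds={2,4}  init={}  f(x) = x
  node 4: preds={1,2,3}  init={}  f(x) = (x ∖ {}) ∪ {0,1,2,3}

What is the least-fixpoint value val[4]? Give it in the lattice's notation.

Trace (9 dequeues):
  [1] u=0 | in {1} | out {2,3} | prev {3} | push {}
  [2] u=1 | in {2,3} | out {0,1,2} | prev {1} | push {0}
  [3] u=2 | in {0,1,2,3} | out {0,1,2,3} | prev {} | push {1}
  [4] u=3 | in {0,1,2,3} | out {0,1,2,3} | prev {} | push {2}
  [5] u=4 | in {0,1,2,3} | out {0,1,2,3} | prev {} | push {3}
  [6] u=0 | in {0,1,2,3} | out {2,3} | ==
  [7] u=1 | in {0,1,2,3} | out {0,1,2} | ==
  [8] u=2 | in {0,1,2,3} | out {0,1,2,3} | ==
  [9] u=3 | in {0,1,2,3} | out {0,1,2,3} | ==

Converged values:
  [0] {2,3}
  [1] {0,1,2}
  [2] {0,1,2,3}
  [3] {0,1,2,3}
  [4] {0,1,2,3}

{0,1,2,3}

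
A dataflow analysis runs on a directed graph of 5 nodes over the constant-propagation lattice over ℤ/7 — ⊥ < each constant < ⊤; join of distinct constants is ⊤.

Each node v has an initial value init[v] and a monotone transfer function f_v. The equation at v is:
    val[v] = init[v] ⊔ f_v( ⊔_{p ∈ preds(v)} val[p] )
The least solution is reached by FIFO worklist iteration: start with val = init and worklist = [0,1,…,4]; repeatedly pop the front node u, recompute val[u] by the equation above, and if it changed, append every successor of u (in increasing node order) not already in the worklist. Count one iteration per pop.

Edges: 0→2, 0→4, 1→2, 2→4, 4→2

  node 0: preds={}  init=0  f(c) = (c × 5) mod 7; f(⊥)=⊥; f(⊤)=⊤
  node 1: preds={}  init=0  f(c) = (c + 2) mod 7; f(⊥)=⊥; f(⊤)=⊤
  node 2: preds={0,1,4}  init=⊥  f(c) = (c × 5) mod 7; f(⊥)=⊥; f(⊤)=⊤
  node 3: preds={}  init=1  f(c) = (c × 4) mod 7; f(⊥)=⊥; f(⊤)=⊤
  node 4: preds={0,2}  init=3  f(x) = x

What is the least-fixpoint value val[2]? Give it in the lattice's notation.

Worklist (6 pops):
  #1 pop 0: in=⊥ → 0 (no change)
  #2 pop 1: in=⊥ → 0 (no change)
  #3 pop 2: in=⊤ → ⊤ (was ⊥); enqueue []
  #4 pop 3: in=⊥ → 1 (no change)
  #5 pop 4: in=⊤ → ⊤ (was 3); enqueue [2]
  #6 pop 2: in=⊤ → ⊤ (no change)

Fixpoint:
  val[0] = 0
  val[1] = 0
  val[2] = ⊤
  val[3] = 1
  val[4] = ⊤

⊤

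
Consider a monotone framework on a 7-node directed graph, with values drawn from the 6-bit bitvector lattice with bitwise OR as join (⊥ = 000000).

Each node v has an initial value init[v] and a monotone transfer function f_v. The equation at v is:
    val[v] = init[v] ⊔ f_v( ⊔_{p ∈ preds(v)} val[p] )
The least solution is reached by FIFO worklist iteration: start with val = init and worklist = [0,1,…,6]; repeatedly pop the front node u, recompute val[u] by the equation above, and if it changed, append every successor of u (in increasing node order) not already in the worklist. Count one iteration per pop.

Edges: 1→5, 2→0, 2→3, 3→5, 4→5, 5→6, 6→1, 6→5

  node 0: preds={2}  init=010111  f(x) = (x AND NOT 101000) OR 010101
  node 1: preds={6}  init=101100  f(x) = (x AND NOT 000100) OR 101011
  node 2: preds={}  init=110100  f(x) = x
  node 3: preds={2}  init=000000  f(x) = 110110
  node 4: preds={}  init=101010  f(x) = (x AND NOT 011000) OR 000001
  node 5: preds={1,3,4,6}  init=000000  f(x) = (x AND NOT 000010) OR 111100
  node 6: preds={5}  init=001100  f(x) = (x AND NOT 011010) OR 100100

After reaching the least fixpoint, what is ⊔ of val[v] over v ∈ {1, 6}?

Iteration log — 9 steps:
  step 1. node 0  ⊔preds=110100  new=010111  stable
  step 2. node 1  ⊔preds=001100  new=101111  old=101100  +wl: 
  step 3. node 2  ⊔preds=000000  new=110100  stable
  step 4. node 3  ⊔preds=110100  new=110110  old=000000  +wl: 
  step 5. node 4  ⊔preds=000000  new=101011  old=101010  +wl: 
  step 6. node 5  ⊔preds=111111  new=111101  old=000000  +wl: 
  step 7. node 6  ⊔preds=111101  new=101101  old=001100  +wl: 1,5
  step 8. node 1  ⊔preds=101101  new=101111  stable
  step 9. node 5  ⊔preds=111111  new=111101  stable

Least fixpoint reached:
  node 0: 010111
  node 1: 101111
  node 2: 110100
  node 3: 110110
  node 4: 101011
  node 5: 111101
  node 6: 101101

101111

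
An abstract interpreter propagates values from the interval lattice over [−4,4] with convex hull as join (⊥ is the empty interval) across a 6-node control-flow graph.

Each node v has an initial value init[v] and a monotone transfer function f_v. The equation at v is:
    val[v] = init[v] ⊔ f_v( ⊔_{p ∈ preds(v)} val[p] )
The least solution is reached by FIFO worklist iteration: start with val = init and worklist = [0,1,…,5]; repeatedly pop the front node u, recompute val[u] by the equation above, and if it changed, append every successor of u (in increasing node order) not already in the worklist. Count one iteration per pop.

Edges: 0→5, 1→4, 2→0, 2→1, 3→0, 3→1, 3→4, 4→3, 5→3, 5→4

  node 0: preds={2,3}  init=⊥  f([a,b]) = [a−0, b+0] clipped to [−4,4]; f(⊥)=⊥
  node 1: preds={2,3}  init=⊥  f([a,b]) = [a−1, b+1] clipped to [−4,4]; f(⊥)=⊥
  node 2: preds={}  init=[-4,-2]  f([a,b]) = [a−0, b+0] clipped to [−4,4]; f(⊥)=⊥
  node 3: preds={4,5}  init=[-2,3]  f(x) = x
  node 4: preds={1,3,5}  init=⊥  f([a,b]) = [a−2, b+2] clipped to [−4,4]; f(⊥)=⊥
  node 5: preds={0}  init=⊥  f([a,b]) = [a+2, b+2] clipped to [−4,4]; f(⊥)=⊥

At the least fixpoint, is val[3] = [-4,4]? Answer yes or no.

yes

Worklist (11 pops):
  #1 pop 0: in=[-4,3] → [-4,3] (was ⊥); enqueue []
  #2 pop 1: in=[-4,3] → [-4,4] (was ⊥); enqueue []
  #3 pop 2: in=⊥ → [-4,-2] (no change)
  #4 pop 3: in=⊥ → [-2,3] (no change)
  #5 pop 4: in=[-4,4] → [-4,4] (was ⊥); enqueue [3]
  #6 pop 5: in=[-4,3] → [-2,4] (was ⊥); enqueue [4]
  #7 pop 3: in=[-4,4] → [-4,4] (was [-2,3]); enqueue [0,1]
  #8 pop 4: in=[-4,4] → [-4,4] (no change)
  #9 pop 0: in=[-4,4] → [-4,4] (was [-4,3]); enqueue [5]
  #10 pop 1: in=[-4,4] → [-4,4] (no change)
  #11 pop 5: in=[-4,4] → [-2,4] (no change)

Fixpoint:
  val[0] = [-4,4]
  val[1] = [-4,4]
  val[2] = [-4,-2]
  val[3] = [-4,4]
  val[4] = [-4,4]
  val[5] = [-2,4]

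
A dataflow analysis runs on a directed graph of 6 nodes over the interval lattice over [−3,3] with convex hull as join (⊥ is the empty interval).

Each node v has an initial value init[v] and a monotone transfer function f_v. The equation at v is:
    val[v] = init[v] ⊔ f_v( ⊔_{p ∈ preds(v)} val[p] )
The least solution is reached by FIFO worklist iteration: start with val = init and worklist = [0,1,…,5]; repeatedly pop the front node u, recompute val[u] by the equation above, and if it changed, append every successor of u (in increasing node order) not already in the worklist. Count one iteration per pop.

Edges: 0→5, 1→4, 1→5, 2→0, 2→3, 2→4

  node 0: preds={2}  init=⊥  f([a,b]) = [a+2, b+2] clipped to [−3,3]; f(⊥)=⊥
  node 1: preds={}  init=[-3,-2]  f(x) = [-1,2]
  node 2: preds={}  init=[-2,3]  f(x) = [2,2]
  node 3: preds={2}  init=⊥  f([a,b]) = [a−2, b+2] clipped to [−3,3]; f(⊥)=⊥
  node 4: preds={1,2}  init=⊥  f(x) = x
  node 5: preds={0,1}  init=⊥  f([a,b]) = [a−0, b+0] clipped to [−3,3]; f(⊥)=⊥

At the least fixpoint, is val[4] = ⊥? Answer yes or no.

no

Iteration log — 6 steps:
  step 1. node 0  ⊔preds=[-2,3]  new=[0,3]  old=⊥  +wl: 
  step 2. node 1  ⊔preds=⊥  new=[-3,2]  old=[-3,-2]  +wl: 
  step 3. node 2  ⊔preds=⊥  new=[-2,3]  stable
  step 4. node 3  ⊔preds=[-2,3]  new=[-3,3]  old=⊥  +wl: 
  step 5. node 4  ⊔preds=[-3,3]  new=[-3,3]  old=⊥  +wl: 
  step 6. node 5  ⊔preds=[-3,3]  new=[-3,3]  old=⊥  +wl: 

Least fixpoint reached:
  node 0: [0,3]
  node 1: [-3,2]
  node 2: [-2,3]
  node 3: [-3,3]
  node 4: [-3,3]
  node 5: [-3,3]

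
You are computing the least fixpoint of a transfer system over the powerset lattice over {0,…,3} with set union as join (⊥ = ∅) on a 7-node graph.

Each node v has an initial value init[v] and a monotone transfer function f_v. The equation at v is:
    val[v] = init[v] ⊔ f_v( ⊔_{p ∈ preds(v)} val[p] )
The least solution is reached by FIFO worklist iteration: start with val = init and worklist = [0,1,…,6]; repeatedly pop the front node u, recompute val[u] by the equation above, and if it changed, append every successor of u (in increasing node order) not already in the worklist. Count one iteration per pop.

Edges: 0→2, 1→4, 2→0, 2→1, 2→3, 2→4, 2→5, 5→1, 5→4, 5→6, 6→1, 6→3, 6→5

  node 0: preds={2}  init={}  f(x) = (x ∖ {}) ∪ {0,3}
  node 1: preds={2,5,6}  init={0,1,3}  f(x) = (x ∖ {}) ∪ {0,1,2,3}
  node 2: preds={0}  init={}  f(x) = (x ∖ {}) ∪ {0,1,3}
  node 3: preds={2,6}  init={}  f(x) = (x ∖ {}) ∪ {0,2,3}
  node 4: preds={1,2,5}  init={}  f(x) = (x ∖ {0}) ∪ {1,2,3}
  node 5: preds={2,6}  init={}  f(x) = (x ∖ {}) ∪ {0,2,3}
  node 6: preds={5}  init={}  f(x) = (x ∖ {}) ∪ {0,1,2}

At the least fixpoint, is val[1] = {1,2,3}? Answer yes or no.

Iteration log — 13 steps:
  step 1. node 0  ⊔preds={}  new={0,3}  old={}  +wl: 
  step 2. node 1  ⊔preds={}  new={0,1,2,3}  old={0,1,3}  +wl: 
  step 3. node 2  ⊔preds={0,3}  new={0,1,3}  old={}  +wl: 0,1
  step 4. node 3  ⊔preds={0,1,3}  new={0,1,2,3}  old={}  +wl: 
  step 5. node 4  ⊔preds={0,1,2,3}  new={1,2,3}  old={}  +wl: 
  step 6. node 5  ⊔preds={0,1,3}  new={0,1,2,3}  old={}  +wl: 4
  step 7. node 6  ⊔preds={0,1,2,3}  new={0,1,2,3}  old={}  +wl: 3,5
  step 8. node 0  ⊔preds={0,1,3}  new={0,1,3}  old={0,3}  +wl: 2
  step 9. node 1  ⊔preds={0,1,2,3}  new={0,1,2,3}  stable
  step 10. node 4  ⊔preds={0,1,2,3}  new={1,2,3}  stable
  step 11. node 3  ⊔preds={0,1,2,3}  new={0,1,2,3}  stable
  step 12. node 5  ⊔preds={0,1,2,3}  new={0,1,2,3}  stable
  step 13. node 2  ⊔preds={0,1,3}  new={0,1,3}  stable

Least fixpoint reached:
  node 0: {0,1,3}
  node 1: {0,1,2,3}
  node 2: {0,1,3}
  node 3: {0,1,2,3}
  node 4: {1,2,3}
  node 5: {0,1,2,3}
  node 6: {0,1,2,3}

no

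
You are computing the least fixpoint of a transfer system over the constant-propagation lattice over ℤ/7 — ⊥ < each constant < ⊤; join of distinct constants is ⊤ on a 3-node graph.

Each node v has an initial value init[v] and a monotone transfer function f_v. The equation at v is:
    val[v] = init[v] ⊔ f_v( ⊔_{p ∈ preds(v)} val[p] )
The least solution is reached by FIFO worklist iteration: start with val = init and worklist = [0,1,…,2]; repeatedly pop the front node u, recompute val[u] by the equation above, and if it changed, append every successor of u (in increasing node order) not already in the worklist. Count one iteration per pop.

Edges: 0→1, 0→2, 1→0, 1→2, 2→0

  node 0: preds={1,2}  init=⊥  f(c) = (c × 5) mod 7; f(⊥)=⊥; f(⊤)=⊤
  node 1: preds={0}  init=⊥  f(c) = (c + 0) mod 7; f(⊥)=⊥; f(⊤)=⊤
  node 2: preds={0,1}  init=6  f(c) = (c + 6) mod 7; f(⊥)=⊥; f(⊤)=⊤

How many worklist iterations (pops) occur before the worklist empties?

7

Worklist (7 pops):
  #1 pop 0: in=6 → 2 (was ⊥); enqueue []
  #2 pop 1: in=2 → 2 (was ⊥); enqueue [0]
  #3 pop 2: in=2 → ⊤ (was 6); enqueue []
  #4 pop 0: in=⊤ → ⊤ (was 2); enqueue [1,2]
  #5 pop 1: in=⊤ → ⊤ (was 2); enqueue [0]
  #6 pop 2: in=⊤ → ⊤ (no change)
  #7 pop 0: in=⊤ → ⊤ (no change)

Fixpoint:
  val[0] = ⊤
  val[1] = ⊤
  val[2] = ⊤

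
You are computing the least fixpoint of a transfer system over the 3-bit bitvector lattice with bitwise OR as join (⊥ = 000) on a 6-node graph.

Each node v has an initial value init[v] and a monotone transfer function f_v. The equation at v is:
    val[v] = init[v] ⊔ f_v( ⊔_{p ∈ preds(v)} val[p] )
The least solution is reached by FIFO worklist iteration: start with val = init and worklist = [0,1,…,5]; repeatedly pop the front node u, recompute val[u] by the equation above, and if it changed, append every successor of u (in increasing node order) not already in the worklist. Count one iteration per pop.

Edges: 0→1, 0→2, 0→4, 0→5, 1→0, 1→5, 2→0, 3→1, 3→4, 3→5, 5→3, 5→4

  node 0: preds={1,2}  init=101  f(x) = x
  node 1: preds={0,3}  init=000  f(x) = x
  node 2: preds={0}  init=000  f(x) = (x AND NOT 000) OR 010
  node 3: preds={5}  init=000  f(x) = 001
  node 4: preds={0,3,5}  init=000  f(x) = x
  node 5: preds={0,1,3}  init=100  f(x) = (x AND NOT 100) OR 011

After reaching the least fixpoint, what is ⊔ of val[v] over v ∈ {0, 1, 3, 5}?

111

Worklist (13 pops):
  #1 pop 0: in=000 → 101 (no change)
  #2 pop 1: in=101 → 101 (was 000); enqueue [0]
  #3 pop 2: in=101 → 111 (was 000); enqueue []
  #4 pop 3: in=100 → 001 (was 000); enqueue [1]
  #5 pop 4: in=101 → 101 (was 000); enqueue []
  #6 pop 5: in=101 → 111 (was 100); enqueue [3,4]
  #7 pop 0: in=111 → 111 (was 101); enqueue [2,5]
  #8 pop 1: in=111 → 111 (was 101); enqueue [0]
  #9 pop 3: in=111 → 001 (no change)
  #10 pop 4: in=111 → 111 (was 101); enqueue []
  #11 pop 2: in=111 → 111 (no change)
  #12 pop 5: in=111 → 111 (no change)
  #13 pop 0: in=111 → 111 (no change)

Fixpoint:
  val[0] = 111
  val[1] = 111
  val[2] = 111
  val[3] = 001
  val[4] = 111
  val[5] = 111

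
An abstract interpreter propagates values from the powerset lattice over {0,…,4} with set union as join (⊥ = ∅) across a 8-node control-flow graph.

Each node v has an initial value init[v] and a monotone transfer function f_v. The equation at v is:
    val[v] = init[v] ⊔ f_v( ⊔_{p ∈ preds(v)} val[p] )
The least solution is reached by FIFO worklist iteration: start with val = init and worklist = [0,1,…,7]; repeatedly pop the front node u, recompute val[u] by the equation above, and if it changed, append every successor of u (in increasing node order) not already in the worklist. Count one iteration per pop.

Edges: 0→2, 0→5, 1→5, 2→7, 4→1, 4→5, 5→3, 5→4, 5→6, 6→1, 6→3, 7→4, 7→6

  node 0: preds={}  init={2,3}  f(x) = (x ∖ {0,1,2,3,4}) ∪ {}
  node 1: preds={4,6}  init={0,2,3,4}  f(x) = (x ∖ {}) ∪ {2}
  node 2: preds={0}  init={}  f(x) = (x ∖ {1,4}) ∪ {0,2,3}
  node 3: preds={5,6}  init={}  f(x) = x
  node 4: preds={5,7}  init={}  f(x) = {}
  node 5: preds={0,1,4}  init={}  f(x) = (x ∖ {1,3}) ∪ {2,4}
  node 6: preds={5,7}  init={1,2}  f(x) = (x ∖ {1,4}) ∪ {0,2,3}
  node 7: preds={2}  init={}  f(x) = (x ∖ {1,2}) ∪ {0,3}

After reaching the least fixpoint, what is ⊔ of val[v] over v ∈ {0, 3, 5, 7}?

Worklist (12 pops):
  #1 pop 0: in={} → {2,3} (no change)
  #2 pop 1: in={1,2} → {0,1,2,3,4} (was {0,2,3,4}); enqueue []
  #3 pop 2: in={2,3} → {0,2,3} (was {}); enqueue []
  #4 pop 3: in={1,2} → {1,2} (was {}); enqueue []
  #5 pop 4: in={} → {} (no change)
  #6 pop 5: in={0,1,2,3,4} → {0,2,4} (was {}); enqueue [3,4]
  #7 pop 6: in={0,2,4} → {0,1,2,3} (was {1,2}); enqueue [1]
  #8 pop 7: in={0,2,3} → {0,3} (was {}); enqueue [6]
  #9 pop 3: in={0,1,2,3,4} → {0,1,2,3,4} (was {1,2}); enqueue []
  #10 pop 4: in={0,2,3,4} → {} (no change)
  #11 pop 1: in={0,1,2,3} → {0,1,2,3,4} (no change)
  #12 pop 6: in={0,2,3,4} → {0,1,2,3} (no change)

Fixpoint:
  val[0] = {2,3}
  val[1] = {0,1,2,3,4}
  val[2] = {0,2,3}
  val[3] = {0,1,2,3,4}
  val[4] = {}
  val[5] = {0,2,4}
  val[6] = {0,1,2,3}
  val[7] = {0,3}

{0,1,2,3,4}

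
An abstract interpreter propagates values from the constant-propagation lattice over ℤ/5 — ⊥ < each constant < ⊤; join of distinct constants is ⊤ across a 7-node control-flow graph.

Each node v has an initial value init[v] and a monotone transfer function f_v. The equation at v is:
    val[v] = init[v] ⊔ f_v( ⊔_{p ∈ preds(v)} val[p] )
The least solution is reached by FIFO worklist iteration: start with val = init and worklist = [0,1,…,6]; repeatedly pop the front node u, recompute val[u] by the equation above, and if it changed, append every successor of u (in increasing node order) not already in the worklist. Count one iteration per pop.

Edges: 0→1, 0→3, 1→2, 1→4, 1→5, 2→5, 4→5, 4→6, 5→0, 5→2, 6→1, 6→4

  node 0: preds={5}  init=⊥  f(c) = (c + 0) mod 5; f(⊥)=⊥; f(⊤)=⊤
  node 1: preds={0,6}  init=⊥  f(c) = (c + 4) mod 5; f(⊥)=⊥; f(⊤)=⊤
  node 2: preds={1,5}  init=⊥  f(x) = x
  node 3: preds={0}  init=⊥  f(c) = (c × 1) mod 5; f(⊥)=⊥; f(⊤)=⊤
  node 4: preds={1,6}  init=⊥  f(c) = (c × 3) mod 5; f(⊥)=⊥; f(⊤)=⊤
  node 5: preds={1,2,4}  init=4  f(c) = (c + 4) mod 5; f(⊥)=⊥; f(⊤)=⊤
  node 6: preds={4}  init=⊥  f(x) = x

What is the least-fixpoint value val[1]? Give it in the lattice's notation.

Iteration log — 17 steps:
  step 1. node 0  ⊔preds=4  new=4  old=⊥  +wl: 
  step 2. node 1  ⊔preds=4  new=3  old=⊥  +wl: 
  step 3. node 2  ⊔preds=⊤  new=⊤  old=⊥  +wl: 
  step 4. node 3  ⊔preds=4  new=4  old=⊥  +wl: 
  step 5. node 4  ⊔preds=3  new=4  old=⊥  +wl: 
  step 6. node 5  ⊔preds=⊤  new=⊤  old=4  +wl: 0,2
  step 7. node 6  ⊔preds=4  new=4  old=⊥  +wl: 1,4
  step 8. node 0  ⊔preds=⊤  new=⊤  old=4  +wl: 3
  step 9. node 2  ⊔preds=⊤  new=⊤  stable
  step 10. node 1  ⊔preds=⊤  new=⊤  old=3  +wl: 2,5
  step 11. node 4  ⊔preds=⊤  new=⊤  old=4  +wl: 6
  step 12. node 3  ⊔preds=⊤  new=⊤  old=4  +wl: 
  step 13. node 2  ⊔preds=⊤  new=⊤  stable
  step 14. node 5  ⊔preds=⊤  new=⊤  stable
  step 15. node 6  ⊔preds=⊤  new=⊤  old=4  +wl: 1,4
  step 16. node 1  ⊔preds=⊤  new=⊤  stable
  step 17. node 4  ⊔preds=⊤  new=⊤  stable

Least fixpoint reached:
  node 0: ⊤
  node 1: ⊤
  node 2: ⊤
  node 3: ⊤
  node 4: ⊤
  node 5: ⊤
  node 6: ⊤

⊤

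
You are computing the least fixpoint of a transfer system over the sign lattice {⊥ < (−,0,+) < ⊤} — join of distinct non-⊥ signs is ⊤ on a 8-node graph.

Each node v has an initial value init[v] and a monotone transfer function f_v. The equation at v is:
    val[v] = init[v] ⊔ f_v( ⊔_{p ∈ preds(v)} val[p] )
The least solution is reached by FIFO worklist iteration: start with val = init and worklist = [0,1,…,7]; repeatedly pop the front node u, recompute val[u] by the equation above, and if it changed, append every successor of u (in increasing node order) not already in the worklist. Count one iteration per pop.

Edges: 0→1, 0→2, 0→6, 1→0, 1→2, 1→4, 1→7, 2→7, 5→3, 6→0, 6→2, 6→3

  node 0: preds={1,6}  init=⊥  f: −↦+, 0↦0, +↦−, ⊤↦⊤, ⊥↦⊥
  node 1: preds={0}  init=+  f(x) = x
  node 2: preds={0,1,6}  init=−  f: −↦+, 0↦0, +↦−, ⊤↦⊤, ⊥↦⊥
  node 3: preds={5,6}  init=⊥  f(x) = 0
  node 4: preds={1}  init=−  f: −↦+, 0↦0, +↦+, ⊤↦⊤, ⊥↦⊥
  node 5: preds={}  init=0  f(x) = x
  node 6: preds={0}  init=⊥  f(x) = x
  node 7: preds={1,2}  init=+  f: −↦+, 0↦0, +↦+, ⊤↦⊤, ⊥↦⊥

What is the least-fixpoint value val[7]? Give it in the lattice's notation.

⊤

Worklist (16 pops):
  #1 pop 0: in=+ → − (was ⊥); enqueue []
  #2 pop 1: in=− → ⊤ (was +); enqueue [0]
  #3 pop 2: in=⊤ → ⊤ (was −); enqueue []
  #4 pop 3: in=0 → 0 (was ⊥); enqueue []
  #5 pop 4: in=⊤ → ⊤ (was −); enqueue []
  #6 pop 5: in=⊥ → 0 (no change)
  #7 pop 6: in=− → − (was ⊥); enqueue [2,3]
  #8 pop 7: in=⊤ → ⊤ (was +); enqueue []
  #9 pop 0: in=⊤ → ⊤ (was −); enqueue [1,6]
  #10 pop 2: in=⊤ → ⊤ (no change)
  #11 pop 3: in=⊤ → 0 (no change)
  #12 pop 1: in=⊤ → ⊤ (no change)
  #13 pop 6: in=⊤ → ⊤ (was −); enqueue [0,2,3]
  #14 pop 0: in=⊤ → ⊤ (no change)
  #15 pop 2: in=⊤ → ⊤ (no change)
  #16 pop 3: in=⊤ → 0 (no change)

Fixpoint:
  val[0] = ⊤
  val[1] = ⊤
  val[2] = ⊤
  val[3] = 0
  val[4] = ⊤
  val[5] = 0
  val[6] = ⊤
  val[7] = ⊤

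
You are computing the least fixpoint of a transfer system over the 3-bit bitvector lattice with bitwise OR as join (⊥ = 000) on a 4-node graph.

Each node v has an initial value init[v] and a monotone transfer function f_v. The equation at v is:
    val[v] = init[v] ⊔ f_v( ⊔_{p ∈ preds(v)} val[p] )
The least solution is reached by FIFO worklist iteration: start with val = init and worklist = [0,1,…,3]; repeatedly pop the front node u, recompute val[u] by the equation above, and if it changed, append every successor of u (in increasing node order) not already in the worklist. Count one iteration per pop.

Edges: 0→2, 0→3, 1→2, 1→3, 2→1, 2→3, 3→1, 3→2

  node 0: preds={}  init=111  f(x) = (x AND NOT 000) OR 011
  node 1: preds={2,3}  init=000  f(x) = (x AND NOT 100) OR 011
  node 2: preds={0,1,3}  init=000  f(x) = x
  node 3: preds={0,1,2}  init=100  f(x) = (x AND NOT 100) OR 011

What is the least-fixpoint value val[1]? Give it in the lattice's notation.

Worklist (6 pops):
  #1 pop 0: in=000 → 111 (no change)
  #2 pop 1: in=100 → 011 (was 000); enqueue []
  #3 pop 2: in=111 → 111 (was 000); enqueue [1]
  #4 pop 3: in=111 → 111 (was 100); enqueue [2]
  #5 pop 1: in=111 → 011 (no change)
  #6 pop 2: in=111 → 111 (no change)

Fixpoint:
  val[0] = 111
  val[1] = 011
  val[2] = 111
  val[3] = 111

011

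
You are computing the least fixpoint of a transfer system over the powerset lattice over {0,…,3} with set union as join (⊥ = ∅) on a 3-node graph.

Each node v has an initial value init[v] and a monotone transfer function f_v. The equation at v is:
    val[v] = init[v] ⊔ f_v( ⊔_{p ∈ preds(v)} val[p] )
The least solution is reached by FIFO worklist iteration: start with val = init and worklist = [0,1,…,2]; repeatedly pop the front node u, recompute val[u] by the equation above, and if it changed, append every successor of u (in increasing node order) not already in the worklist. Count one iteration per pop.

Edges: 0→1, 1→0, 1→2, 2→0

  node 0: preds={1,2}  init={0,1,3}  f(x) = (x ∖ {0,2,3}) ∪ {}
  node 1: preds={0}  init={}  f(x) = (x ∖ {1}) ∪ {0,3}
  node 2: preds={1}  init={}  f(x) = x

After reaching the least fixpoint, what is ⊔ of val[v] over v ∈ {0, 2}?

{0,1,3}

Trace (4 dequeues):
  [1] u=0 | in {} | out {0,1,3} | ==
  [2] u=1 | in {0,1,3} | out {0,3} | prev {} | push {0}
  [3] u=2 | in {0,3} | out {0,3} | prev {} | push {}
  [4] u=0 | in {0,3} | out {0,1,3} | ==

Converged values:
  [0] {0,1,3}
  [1] {0,3}
  [2] {0,3}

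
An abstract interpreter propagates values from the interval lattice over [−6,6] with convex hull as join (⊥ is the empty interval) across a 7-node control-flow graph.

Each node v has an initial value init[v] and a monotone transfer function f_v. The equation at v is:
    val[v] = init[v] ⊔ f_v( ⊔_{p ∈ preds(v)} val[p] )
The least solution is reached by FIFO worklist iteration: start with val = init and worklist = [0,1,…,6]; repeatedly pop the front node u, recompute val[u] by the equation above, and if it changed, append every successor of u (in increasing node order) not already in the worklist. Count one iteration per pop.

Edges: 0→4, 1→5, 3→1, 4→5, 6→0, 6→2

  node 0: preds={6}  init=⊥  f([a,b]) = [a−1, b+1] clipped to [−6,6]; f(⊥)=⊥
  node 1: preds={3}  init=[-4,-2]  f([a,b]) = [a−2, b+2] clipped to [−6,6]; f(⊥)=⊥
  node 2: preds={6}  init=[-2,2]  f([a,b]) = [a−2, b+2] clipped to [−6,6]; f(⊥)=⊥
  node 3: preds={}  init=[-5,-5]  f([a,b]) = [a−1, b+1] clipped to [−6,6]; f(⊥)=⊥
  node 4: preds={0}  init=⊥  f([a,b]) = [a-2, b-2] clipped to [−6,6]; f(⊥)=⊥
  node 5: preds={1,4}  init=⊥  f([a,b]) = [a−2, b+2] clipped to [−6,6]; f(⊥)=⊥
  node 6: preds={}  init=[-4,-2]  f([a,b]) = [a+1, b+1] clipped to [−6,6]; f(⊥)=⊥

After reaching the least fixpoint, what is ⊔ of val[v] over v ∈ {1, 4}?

[-6,-2]

Worklist (7 pops):
  #1 pop 0: in=[-4,-2] → [-5,-1] (was ⊥); enqueue []
  #2 pop 1: in=[-5,-5] → [-6,-2] (was [-4,-2]); enqueue []
  #3 pop 2: in=[-4,-2] → [-6,2] (was [-2,2]); enqueue []
  #4 pop 3: in=⊥ → [-5,-5] (no change)
  #5 pop 4: in=[-5,-1] → [-6,-3] (was ⊥); enqueue []
  #6 pop 5: in=[-6,-2] → [-6,0] (was ⊥); enqueue []
  #7 pop 6: in=⊥ → [-4,-2] (no change)

Fixpoint:
  val[0] = [-5,-1]
  val[1] = [-6,-2]
  val[2] = [-6,2]
  val[3] = [-5,-5]
  val[4] = [-6,-3]
  val[5] = [-6,0]
  val[6] = [-4,-2]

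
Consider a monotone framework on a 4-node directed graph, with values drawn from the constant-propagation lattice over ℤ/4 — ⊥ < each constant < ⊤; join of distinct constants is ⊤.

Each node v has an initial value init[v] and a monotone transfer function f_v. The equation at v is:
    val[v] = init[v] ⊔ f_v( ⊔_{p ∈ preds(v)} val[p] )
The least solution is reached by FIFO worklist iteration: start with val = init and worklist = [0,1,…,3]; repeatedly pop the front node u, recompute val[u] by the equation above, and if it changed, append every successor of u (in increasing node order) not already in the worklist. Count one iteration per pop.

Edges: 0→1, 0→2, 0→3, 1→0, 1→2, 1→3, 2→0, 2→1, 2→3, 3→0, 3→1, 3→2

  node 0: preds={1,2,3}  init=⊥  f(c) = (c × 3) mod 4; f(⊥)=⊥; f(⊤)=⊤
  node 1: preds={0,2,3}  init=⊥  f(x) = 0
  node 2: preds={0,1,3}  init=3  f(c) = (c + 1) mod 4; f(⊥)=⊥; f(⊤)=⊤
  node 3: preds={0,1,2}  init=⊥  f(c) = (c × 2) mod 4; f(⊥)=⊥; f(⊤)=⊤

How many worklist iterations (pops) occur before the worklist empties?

Trace (8 dequeues):
  [1] u=0 | in 3 | out 1 | prev ⊥ | push {}
  [2] u=1 | in ⊤ | out 0 | prev ⊥ | push {0}
  [3] u=2 | in ⊤ | out ⊤ | prev 3 | push {1}
  [4] u=3 | in ⊤ | out ⊤ | prev ⊥ | push {2}
  [5] u=0 | in ⊤ | out ⊤ | prev 1 | push {3}
  [6] u=1 | in ⊤ | out 0 | ==
  [7] u=2 | in ⊤ | out ⊤ | ==
  [8] u=3 | in ⊤ | out ⊤ | ==

Converged values:
  [0] ⊤
  [1] 0
  [2] ⊤
  [3] ⊤

8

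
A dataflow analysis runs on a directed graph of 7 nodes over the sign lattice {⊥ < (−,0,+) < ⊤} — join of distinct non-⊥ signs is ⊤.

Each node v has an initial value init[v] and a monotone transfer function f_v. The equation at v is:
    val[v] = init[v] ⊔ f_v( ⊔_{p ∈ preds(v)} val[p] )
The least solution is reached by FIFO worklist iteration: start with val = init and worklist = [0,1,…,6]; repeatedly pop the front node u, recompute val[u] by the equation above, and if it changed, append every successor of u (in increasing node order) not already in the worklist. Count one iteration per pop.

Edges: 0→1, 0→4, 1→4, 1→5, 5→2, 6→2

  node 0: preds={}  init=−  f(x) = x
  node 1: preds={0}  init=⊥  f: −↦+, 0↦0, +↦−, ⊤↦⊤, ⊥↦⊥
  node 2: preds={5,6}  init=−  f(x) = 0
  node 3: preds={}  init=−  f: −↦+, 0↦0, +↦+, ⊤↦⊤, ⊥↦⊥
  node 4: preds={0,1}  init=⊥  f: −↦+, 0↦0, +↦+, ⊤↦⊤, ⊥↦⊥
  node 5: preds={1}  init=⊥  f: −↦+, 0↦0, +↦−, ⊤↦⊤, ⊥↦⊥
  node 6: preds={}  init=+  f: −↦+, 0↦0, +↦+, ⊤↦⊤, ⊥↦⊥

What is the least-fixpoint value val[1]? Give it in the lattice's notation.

Trace (8 dequeues):
  [1] u=0 | in ⊥ | out − | ==
  [2] u=1 | in − | out + | prev ⊥ | push {}
  [3] u=2 | in + | out ⊤ | prev − | push {}
  [4] u=3 | in ⊥ | out − | ==
  [5] u=4 | in ⊤ | out ⊤ | prev ⊥ | push {}
  [6] u=5 | in + | out − | prev ⊥ | push {2}
  [7] u=6 | in ⊥ | out + | ==
  [8] u=2 | in ⊤ | out ⊤ | ==

Converged values:
  [0] −
  [1] +
  [2] ⊤
  [3] −
  [4] ⊤
  [5] −
  [6] +

+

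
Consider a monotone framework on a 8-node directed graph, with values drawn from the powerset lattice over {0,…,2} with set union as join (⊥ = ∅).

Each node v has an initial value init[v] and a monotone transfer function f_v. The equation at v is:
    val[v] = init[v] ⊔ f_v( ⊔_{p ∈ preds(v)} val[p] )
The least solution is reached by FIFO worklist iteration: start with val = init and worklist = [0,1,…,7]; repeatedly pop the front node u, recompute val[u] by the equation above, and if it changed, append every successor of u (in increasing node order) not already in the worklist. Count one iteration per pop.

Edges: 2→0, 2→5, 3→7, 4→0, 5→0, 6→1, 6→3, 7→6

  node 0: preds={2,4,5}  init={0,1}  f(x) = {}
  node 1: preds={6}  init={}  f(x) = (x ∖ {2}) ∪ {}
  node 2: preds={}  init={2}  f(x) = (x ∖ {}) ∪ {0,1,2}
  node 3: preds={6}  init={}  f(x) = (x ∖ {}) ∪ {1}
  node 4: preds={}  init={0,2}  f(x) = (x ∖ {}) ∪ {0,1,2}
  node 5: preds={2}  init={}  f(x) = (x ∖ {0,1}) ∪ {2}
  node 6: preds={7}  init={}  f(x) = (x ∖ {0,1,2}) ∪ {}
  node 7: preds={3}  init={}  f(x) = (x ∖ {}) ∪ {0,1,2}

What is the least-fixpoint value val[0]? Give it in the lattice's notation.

{0,1}

Iteration log — 10 steps:
  step 1. node 0  ⊔preds={0,2}  new={0,1}  stable
  step 2. node 1  ⊔preds={}  new={}  stable
  step 3. node 2  ⊔preds={}  new={0,1,2}  old={2}  +wl: 0
  step 4. node 3  ⊔preds={}  new={1}  old={}  +wl: 
  step 5. node 4  ⊔preds={}  new={0,1,2}  old={0,2}  +wl: 
  step 6. node 5  ⊔preds={0,1,2}  new={2}  old={}  +wl: 
  step 7. node 6  ⊔preds={}  new={}  stable
  step 8. node 7  ⊔preds={1}  new={0,1,2}  old={}  +wl: 6
  step 9. node 0  ⊔preds={0,1,2}  new={0,1}  stable
  step 10. node 6  ⊔preds={0,1,2}  new={}  stable

Least fixpoint reached:
  node 0: {0,1}
  node 1: {}
  node 2: {0,1,2}
  node 3: {1}
  node 4: {0,1,2}
  node 5: {2}
  node 6: {}
  node 7: {0,1,2}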